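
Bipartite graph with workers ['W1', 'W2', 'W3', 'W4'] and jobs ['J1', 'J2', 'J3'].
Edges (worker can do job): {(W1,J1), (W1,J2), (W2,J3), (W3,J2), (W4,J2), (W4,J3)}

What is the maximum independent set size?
Maximum independent set = 4

By König's theorem:
- Min vertex cover = Max matching = 3
- Max independent set = Total vertices - Min vertex cover
- Max independent set = 7 - 3 = 4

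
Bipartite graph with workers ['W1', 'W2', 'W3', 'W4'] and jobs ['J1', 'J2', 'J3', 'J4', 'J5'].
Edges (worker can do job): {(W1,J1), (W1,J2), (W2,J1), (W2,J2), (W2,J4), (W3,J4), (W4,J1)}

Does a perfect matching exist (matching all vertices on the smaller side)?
No, maximum matching has size 3 < 4

Maximum matching has size 3, need 4 for perfect matching.
Unmatched workers: ['W2']
Unmatched jobs: ['J3', 'J5']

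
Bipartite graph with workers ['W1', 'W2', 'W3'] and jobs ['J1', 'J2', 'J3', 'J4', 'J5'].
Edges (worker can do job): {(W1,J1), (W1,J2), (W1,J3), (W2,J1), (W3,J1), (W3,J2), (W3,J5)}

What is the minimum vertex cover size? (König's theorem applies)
Minimum vertex cover size = 3

By König's theorem: in bipartite graphs,
min vertex cover = max matching = 3

Maximum matching has size 3, so minimum vertex cover also has size 3.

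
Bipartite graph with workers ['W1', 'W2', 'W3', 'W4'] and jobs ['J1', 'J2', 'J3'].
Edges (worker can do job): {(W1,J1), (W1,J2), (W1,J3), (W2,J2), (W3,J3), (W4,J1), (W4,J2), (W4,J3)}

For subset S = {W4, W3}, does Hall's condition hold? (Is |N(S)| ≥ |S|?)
Yes: |N(S)| = 3, |S| = 2

Subset S = {W4, W3}
Neighbors N(S) = {J1, J2, J3}

|N(S)| = 3, |S| = 2
Hall's condition: |N(S)| ≥ |S| is satisfied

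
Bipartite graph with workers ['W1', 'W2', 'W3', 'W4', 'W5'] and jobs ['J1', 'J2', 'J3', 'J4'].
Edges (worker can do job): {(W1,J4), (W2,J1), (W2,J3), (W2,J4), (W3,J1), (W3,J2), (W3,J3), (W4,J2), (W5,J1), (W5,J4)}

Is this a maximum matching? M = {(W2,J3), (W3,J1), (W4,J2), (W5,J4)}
Yes, size 4 is maximum

Proposed matching has size 4.
Maximum matching size for this graph: 4.

This is a maximum matching.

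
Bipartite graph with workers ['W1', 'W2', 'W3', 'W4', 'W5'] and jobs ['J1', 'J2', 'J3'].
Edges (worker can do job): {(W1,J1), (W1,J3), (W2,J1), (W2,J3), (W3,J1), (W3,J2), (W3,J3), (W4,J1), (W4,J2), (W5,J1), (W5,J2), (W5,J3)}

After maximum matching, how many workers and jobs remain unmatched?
Unmatched: 2 workers, 0 jobs

Maximum matching size: 3
Workers: 5 total, 3 matched, 2 unmatched
Jobs: 3 total, 3 matched, 0 unmatched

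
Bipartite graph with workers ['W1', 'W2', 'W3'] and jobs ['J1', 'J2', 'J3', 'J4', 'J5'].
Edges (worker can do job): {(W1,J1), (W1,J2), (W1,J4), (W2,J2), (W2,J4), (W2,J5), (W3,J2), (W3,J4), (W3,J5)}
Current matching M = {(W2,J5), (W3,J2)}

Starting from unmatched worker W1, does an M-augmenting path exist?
Yes: W1 → J4

An M-augmenting path alternates non-matching / matching edges, starting and ending at unmatched vertices.
Path: W1 → J4
(J4 is unmatched in M, so the path is augmenting.)
Flipping edges along this path would increase |M| from 2 to 3.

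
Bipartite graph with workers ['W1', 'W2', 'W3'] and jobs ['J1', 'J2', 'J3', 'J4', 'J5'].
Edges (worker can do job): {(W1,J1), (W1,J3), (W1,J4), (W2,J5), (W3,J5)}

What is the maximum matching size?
Maximum matching size = 2

Maximum matching: {(W1,J1), (W3,J5)}
Size: 2

This assigns 2 workers to 2 distinct jobs.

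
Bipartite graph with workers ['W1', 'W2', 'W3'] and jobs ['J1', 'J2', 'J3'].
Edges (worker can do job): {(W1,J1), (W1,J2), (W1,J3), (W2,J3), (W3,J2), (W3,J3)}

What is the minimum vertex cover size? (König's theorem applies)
Minimum vertex cover size = 3

By König's theorem: in bipartite graphs,
min vertex cover = max matching = 3

Maximum matching has size 3, so minimum vertex cover also has size 3.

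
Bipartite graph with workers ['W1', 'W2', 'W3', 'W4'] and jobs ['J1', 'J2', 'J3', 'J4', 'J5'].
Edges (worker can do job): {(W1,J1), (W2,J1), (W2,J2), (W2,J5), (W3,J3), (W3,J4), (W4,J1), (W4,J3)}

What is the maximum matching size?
Maximum matching size = 4

Maximum matching: {(W1,J1), (W2,J2), (W3,J4), (W4,J3)}
Size: 4

This assigns 4 workers to 4 distinct jobs.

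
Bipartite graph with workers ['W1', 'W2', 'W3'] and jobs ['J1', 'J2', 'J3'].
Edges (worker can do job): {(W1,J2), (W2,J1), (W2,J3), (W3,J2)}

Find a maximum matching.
Matching: {(W2,J1), (W3,J2)}

Maximum matching (size 2):
  W2 → J1
  W3 → J2

Each worker is assigned to at most one job, and each job to at most one worker.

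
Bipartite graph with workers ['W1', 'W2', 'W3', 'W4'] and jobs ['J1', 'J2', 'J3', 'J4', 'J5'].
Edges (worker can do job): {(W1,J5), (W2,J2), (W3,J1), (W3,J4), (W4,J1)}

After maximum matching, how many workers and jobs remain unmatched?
Unmatched: 0 workers, 1 jobs

Maximum matching size: 4
Workers: 4 total, 4 matched, 0 unmatched
Jobs: 5 total, 4 matched, 1 unmatched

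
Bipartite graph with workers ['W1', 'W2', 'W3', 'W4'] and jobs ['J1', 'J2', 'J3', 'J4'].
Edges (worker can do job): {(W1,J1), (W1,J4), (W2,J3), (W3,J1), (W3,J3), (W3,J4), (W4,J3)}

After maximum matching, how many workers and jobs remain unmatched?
Unmatched: 1 workers, 1 jobs

Maximum matching size: 3
Workers: 4 total, 3 matched, 1 unmatched
Jobs: 4 total, 3 matched, 1 unmatched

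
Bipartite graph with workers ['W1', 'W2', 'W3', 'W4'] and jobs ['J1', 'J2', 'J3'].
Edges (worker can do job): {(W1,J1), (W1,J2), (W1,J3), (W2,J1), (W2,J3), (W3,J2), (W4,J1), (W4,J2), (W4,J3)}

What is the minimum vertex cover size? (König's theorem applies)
Minimum vertex cover size = 3

By König's theorem: in bipartite graphs,
min vertex cover = max matching = 3

Maximum matching has size 3, so minimum vertex cover also has size 3.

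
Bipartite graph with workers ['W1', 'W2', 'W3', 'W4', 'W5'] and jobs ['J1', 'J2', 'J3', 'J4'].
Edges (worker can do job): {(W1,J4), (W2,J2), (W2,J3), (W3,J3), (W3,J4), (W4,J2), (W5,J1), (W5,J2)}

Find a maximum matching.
Matching: {(W1,J4), (W3,J3), (W4,J2), (W5,J1)}

Maximum matching (size 4):
  W1 → J4
  W3 → J3
  W4 → J2
  W5 → J1

Each worker is assigned to at most one job, and each job to at most one worker.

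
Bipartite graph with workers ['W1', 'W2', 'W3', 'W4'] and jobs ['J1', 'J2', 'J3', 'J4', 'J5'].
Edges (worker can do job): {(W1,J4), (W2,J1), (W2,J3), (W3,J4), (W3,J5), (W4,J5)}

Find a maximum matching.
Matching: {(W2,J3), (W3,J4), (W4,J5)}

Maximum matching (size 3):
  W2 → J3
  W3 → J4
  W4 → J5

Each worker is assigned to at most one job, and each job to at most one worker.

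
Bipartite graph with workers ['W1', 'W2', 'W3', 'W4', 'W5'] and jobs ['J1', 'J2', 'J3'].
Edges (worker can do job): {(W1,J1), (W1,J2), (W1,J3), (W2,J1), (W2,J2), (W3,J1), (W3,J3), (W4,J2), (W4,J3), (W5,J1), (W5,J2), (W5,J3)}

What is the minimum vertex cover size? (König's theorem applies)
Minimum vertex cover size = 3

By König's theorem: in bipartite graphs,
min vertex cover = max matching = 3

Maximum matching has size 3, so minimum vertex cover also has size 3.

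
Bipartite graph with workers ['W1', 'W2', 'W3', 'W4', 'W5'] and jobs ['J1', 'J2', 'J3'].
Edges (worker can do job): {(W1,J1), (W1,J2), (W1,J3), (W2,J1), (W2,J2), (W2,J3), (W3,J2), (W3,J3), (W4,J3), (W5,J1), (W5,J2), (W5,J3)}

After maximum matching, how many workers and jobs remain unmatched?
Unmatched: 2 workers, 0 jobs

Maximum matching size: 3
Workers: 5 total, 3 matched, 2 unmatched
Jobs: 3 total, 3 matched, 0 unmatched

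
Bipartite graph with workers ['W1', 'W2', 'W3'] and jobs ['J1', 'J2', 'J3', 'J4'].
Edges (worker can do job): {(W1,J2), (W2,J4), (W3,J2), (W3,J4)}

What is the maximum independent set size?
Maximum independent set = 5

By König's theorem:
- Min vertex cover = Max matching = 2
- Max independent set = Total vertices - Min vertex cover
- Max independent set = 7 - 2 = 5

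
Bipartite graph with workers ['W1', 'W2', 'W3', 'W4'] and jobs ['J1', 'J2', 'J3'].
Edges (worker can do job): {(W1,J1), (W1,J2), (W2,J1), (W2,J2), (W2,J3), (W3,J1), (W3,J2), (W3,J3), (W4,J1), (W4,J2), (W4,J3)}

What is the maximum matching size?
Maximum matching size = 3

Maximum matching: {(W2,J3), (W3,J2), (W4,J1)}
Size: 3

This assigns 3 workers to 3 distinct jobs.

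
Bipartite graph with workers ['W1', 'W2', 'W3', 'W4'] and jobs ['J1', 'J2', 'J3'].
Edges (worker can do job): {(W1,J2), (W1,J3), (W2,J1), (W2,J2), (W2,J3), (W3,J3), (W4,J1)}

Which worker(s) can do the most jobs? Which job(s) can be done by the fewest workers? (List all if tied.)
Most versatile: W2 (3 jobs); Least covered: J1, J2 (2 workers)

Worker degrees (jobs they can do): W1:2, W2:3, W3:1, W4:1
Job degrees (workers who can do it): J1:2, J2:2, J3:3

Maximum worker degree is 3, achieved by: W2
Minimum job degree is 2, achieved by: J1, J2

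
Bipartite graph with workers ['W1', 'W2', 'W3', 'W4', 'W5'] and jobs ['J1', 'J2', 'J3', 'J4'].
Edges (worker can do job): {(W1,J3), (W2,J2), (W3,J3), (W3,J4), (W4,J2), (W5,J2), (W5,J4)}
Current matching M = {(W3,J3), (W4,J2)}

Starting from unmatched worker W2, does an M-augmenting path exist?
No augmenting path from W2

Alternating search from W2 reaches jobs: {J2}.
Every reachable job is already matched in M, and following those matched edges back to workers exposes no further unvisited jobs.
No M-augmenting path from W2 exists.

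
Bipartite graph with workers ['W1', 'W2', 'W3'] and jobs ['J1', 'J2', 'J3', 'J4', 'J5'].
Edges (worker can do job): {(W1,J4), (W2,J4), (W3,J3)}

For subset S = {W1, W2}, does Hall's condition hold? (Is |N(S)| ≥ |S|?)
No: |N(S)| = 1, |S| = 2

Subset S = {W1, W2}
Neighbors N(S) = {J4}

|N(S)| = 1, |S| = 2
Hall's condition: |N(S)| ≥ |S| is NOT satisfied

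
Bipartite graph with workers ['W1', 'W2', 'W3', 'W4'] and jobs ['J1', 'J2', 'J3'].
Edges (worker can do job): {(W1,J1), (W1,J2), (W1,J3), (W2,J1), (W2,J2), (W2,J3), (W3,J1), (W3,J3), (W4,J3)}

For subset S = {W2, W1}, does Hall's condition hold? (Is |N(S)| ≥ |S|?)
Yes: |N(S)| = 3, |S| = 2

Subset S = {W2, W1}
Neighbors N(S) = {J1, J2, J3}

|N(S)| = 3, |S| = 2
Hall's condition: |N(S)| ≥ |S| is satisfied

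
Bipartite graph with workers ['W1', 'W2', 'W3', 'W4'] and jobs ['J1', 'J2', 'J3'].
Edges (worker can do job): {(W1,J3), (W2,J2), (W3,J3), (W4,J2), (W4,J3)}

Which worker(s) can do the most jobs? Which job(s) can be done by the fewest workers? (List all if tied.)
Most versatile: W4 (2 jobs); Least covered: J1 (0 workers)

Worker degrees (jobs they can do): W1:1, W2:1, W3:1, W4:2
Job degrees (workers who can do it): J1:0, J2:2, J3:3

Maximum worker degree is 2, achieved by: W4
Minimum job degree is 0, achieved by: J1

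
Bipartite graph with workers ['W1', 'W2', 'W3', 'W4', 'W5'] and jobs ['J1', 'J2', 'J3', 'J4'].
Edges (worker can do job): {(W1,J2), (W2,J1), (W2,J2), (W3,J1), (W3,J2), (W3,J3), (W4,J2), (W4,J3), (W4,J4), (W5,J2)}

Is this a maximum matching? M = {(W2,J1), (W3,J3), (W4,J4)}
No, size 3 is not maximum

Proposed matching has size 3.
Maximum matching size for this graph: 4.

This is NOT maximum - can be improved to size 4.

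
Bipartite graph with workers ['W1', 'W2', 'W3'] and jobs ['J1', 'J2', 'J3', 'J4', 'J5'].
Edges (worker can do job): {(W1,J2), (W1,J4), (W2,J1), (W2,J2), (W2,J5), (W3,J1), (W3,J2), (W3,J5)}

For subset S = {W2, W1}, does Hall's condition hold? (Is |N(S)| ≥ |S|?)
Yes: |N(S)| = 4, |S| = 2

Subset S = {W2, W1}
Neighbors N(S) = {J1, J2, J4, J5}

|N(S)| = 4, |S| = 2
Hall's condition: |N(S)| ≥ |S| is satisfied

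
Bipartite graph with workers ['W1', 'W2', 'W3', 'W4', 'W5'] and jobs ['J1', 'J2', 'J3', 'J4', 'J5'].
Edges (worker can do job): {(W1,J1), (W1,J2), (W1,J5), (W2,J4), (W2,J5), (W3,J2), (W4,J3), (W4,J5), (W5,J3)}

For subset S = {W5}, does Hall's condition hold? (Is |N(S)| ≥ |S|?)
Yes: |N(S)| = 1, |S| = 1

Subset S = {W5}
Neighbors N(S) = {J3}

|N(S)| = 1, |S| = 1
Hall's condition: |N(S)| ≥ |S| is satisfied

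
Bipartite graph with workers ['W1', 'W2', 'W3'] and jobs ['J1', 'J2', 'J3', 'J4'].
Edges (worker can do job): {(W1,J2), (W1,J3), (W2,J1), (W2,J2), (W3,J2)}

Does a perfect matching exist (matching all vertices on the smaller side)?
Yes, perfect matching exists (size 3)

Perfect matching: {(W1,J3), (W2,J1), (W3,J2)}
All 3 vertices on the smaller side are matched.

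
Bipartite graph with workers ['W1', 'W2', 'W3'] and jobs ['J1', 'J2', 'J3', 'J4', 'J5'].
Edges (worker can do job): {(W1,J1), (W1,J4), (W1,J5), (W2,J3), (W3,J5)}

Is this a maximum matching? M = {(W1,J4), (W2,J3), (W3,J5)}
Yes, size 3 is maximum

Proposed matching has size 3.
Maximum matching size for this graph: 3.

This is a maximum matching.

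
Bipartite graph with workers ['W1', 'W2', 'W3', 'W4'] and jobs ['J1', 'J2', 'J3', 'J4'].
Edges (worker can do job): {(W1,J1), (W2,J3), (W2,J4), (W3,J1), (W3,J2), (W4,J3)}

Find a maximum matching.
Matching: {(W1,J1), (W2,J4), (W3,J2), (W4,J3)}

Maximum matching (size 4):
  W1 → J1
  W2 → J4
  W3 → J2
  W4 → J3

Each worker is assigned to at most one job, and each job to at most one worker.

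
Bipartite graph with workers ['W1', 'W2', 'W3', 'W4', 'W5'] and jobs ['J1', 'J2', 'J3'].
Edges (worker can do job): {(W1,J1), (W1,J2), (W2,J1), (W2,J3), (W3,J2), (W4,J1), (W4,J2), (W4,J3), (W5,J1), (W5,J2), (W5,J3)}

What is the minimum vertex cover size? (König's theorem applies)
Minimum vertex cover size = 3

By König's theorem: in bipartite graphs,
min vertex cover = max matching = 3

Maximum matching has size 3, so minimum vertex cover also has size 3.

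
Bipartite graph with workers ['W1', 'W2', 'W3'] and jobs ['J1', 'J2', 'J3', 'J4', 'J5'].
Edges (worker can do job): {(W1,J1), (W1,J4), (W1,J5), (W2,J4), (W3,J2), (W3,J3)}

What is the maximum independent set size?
Maximum independent set = 5

By König's theorem:
- Min vertex cover = Max matching = 3
- Max independent set = Total vertices - Min vertex cover
- Max independent set = 8 - 3 = 5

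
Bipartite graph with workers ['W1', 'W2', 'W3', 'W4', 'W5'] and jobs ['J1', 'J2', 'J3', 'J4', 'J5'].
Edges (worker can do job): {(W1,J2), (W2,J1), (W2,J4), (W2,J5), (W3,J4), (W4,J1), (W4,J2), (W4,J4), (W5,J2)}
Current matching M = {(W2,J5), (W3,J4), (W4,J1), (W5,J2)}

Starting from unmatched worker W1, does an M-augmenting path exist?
No augmenting path from W1

Alternating search from W1 reaches jobs: {J2}.
Every reachable job is already matched in M, and following those matched edges back to workers exposes no further unvisited jobs.
No M-augmenting path from W1 exists.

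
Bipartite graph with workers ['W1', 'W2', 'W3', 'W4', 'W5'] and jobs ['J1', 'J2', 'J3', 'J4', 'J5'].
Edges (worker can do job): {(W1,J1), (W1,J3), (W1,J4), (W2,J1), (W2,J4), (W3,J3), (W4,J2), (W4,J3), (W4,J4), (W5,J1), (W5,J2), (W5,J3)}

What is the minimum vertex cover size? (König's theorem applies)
Minimum vertex cover size = 4

By König's theorem: in bipartite graphs,
min vertex cover = max matching = 4

Maximum matching has size 4, so minimum vertex cover also has size 4.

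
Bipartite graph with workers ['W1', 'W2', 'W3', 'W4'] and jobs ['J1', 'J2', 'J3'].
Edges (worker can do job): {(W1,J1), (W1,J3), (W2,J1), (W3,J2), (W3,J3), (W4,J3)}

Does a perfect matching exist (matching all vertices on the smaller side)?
Yes, perfect matching exists (size 3)

Perfect matching: {(W1,J1), (W3,J2), (W4,J3)}
All 3 vertices on the smaller side are matched.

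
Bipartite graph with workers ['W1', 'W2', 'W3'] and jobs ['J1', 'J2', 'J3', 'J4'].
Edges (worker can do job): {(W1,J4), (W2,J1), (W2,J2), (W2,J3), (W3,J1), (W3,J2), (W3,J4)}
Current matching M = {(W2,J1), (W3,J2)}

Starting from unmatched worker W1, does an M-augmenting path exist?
Yes: W1 → J4

An M-augmenting path alternates non-matching / matching edges, starting and ending at unmatched vertices.
Path: W1 → J4
(J4 is unmatched in M, so the path is augmenting.)
Flipping edges along this path would increase |M| from 2 to 3.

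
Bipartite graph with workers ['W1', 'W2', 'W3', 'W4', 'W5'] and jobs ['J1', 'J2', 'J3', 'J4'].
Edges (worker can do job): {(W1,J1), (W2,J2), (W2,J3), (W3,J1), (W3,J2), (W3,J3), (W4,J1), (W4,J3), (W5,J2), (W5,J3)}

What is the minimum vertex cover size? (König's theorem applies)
Minimum vertex cover size = 3

By König's theorem: in bipartite graphs,
min vertex cover = max matching = 3

Maximum matching has size 3, so minimum vertex cover also has size 3.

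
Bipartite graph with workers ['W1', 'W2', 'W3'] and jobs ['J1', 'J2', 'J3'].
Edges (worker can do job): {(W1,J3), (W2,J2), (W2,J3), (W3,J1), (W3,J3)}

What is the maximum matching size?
Maximum matching size = 3

Maximum matching: {(W1,J3), (W2,J2), (W3,J1)}
Size: 3

This assigns 3 workers to 3 distinct jobs.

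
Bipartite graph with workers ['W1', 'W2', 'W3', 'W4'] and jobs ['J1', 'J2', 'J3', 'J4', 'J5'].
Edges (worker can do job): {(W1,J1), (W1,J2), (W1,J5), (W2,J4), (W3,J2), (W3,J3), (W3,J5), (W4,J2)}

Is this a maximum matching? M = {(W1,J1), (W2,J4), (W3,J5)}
No, size 3 is not maximum

Proposed matching has size 3.
Maximum matching size for this graph: 4.

This is NOT maximum - can be improved to size 4.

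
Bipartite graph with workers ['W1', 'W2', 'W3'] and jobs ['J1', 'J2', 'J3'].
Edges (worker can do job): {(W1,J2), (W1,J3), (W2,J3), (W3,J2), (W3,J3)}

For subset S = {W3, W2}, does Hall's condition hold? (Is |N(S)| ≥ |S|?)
Yes: |N(S)| = 2, |S| = 2

Subset S = {W3, W2}
Neighbors N(S) = {J2, J3}

|N(S)| = 2, |S| = 2
Hall's condition: |N(S)| ≥ |S| is satisfied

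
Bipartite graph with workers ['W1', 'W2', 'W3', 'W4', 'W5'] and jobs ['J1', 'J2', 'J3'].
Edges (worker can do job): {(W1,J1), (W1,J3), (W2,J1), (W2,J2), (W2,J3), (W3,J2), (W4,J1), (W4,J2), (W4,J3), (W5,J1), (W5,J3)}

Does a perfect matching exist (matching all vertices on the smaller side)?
Yes, perfect matching exists (size 3)

Perfect matching: {(W3,J2), (W4,J3), (W5,J1)}
All 3 vertices on the smaller side are matched.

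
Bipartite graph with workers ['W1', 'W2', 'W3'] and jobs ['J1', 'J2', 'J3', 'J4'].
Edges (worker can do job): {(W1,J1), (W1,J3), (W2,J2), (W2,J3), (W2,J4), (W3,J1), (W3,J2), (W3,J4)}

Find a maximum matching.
Matching: {(W1,J3), (W2,J2), (W3,J4)}

Maximum matching (size 3):
  W1 → J3
  W2 → J2
  W3 → J4

Each worker is assigned to at most one job, and each job to at most one worker.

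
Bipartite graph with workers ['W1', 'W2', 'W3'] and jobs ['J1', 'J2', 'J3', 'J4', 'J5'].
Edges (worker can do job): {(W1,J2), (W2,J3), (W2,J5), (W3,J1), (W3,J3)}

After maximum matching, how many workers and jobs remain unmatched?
Unmatched: 0 workers, 2 jobs

Maximum matching size: 3
Workers: 3 total, 3 matched, 0 unmatched
Jobs: 5 total, 3 matched, 2 unmatched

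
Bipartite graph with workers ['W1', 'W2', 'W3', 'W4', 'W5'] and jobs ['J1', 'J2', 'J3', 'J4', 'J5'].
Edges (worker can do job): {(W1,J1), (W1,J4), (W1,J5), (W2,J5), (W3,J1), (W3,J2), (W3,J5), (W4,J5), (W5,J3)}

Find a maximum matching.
Matching: {(W1,J1), (W3,J2), (W4,J5), (W5,J3)}

Maximum matching (size 4):
  W1 → J1
  W3 → J2
  W4 → J5
  W5 → J3

Each worker is assigned to at most one job, and each job to at most one worker.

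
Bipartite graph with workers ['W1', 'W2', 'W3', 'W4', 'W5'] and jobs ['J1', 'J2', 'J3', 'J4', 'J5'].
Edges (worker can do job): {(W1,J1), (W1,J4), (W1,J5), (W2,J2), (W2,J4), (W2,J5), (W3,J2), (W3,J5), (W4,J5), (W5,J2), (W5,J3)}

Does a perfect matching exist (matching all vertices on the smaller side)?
Yes, perfect matching exists (size 5)

Perfect matching: {(W1,J1), (W2,J4), (W3,J2), (W4,J5), (W5,J3)}
All 5 vertices on the smaller side are matched.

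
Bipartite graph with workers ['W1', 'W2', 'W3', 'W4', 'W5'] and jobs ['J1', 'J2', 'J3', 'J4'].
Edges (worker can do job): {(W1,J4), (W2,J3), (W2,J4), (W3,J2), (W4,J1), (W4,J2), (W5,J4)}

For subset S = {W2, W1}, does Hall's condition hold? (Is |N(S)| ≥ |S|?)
Yes: |N(S)| = 2, |S| = 2

Subset S = {W2, W1}
Neighbors N(S) = {J3, J4}

|N(S)| = 2, |S| = 2
Hall's condition: |N(S)| ≥ |S| is satisfied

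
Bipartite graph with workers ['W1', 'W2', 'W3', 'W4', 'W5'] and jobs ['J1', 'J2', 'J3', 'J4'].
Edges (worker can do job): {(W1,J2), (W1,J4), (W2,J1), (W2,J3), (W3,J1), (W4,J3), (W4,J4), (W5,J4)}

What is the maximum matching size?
Maximum matching size = 4

Maximum matching: {(W1,J2), (W3,J1), (W4,J3), (W5,J4)}
Size: 4

This assigns 4 workers to 4 distinct jobs.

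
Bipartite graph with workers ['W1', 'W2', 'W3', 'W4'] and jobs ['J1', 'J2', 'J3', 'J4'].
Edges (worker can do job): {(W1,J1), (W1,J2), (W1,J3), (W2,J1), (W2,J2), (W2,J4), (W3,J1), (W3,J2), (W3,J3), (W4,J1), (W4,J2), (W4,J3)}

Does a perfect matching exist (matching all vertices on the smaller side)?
Yes, perfect matching exists (size 4)

Perfect matching: {(W1,J3), (W2,J4), (W3,J2), (W4,J1)}
All 4 vertices on the smaller side are matched.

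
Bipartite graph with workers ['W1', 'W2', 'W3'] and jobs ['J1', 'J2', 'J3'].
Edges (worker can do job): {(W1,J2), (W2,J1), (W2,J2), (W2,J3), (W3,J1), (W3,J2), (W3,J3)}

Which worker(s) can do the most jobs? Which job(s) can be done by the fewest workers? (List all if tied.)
Most versatile: W2, W3 (3 jobs); Least covered: J1, J3 (2 workers)

Worker degrees (jobs they can do): W1:1, W2:3, W3:3
Job degrees (workers who can do it): J1:2, J2:3, J3:2

Maximum worker degree is 3, achieved by: W2, W3
Minimum job degree is 2, achieved by: J1, J3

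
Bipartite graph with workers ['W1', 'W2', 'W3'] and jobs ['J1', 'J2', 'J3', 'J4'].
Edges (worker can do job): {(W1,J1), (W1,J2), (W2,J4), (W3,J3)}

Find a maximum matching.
Matching: {(W1,J2), (W2,J4), (W3,J3)}

Maximum matching (size 3):
  W1 → J2
  W2 → J4
  W3 → J3

Each worker is assigned to at most one job, and each job to at most one worker.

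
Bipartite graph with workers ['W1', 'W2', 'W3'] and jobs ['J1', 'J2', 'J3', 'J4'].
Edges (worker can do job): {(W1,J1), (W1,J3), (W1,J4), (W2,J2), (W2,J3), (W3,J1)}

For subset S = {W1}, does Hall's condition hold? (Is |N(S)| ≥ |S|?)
Yes: |N(S)| = 3, |S| = 1

Subset S = {W1}
Neighbors N(S) = {J1, J3, J4}

|N(S)| = 3, |S| = 1
Hall's condition: |N(S)| ≥ |S| is satisfied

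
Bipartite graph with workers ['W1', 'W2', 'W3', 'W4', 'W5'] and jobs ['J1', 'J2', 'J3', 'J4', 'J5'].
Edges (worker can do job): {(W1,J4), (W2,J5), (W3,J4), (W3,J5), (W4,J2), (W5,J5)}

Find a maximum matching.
Matching: {(W3,J4), (W4,J2), (W5,J5)}

Maximum matching (size 3):
  W3 → J4
  W4 → J2
  W5 → J5

Each worker is assigned to at most one job, and each job to at most one worker.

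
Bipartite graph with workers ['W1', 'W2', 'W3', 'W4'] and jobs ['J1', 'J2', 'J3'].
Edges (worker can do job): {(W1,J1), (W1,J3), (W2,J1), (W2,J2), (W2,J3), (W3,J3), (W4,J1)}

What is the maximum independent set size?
Maximum independent set = 4

By König's theorem:
- Min vertex cover = Max matching = 3
- Max independent set = Total vertices - Min vertex cover
- Max independent set = 7 - 3 = 4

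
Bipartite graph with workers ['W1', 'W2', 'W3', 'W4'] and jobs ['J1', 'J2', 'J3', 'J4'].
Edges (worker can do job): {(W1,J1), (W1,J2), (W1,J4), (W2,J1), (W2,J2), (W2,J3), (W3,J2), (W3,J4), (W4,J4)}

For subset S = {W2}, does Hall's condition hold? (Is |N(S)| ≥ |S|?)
Yes: |N(S)| = 3, |S| = 1

Subset S = {W2}
Neighbors N(S) = {J1, J2, J3}

|N(S)| = 3, |S| = 1
Hall's condition: |N(S)| ≥ |S| is satisfied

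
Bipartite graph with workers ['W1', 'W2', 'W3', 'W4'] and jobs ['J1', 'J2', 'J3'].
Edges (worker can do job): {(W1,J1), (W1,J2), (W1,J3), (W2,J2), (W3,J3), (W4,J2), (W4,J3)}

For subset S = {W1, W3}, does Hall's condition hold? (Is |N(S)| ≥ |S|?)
Yes: |N(S)| = 3, |S| = 2

Subset S = {W1, W3}
Neighbors N(S) = {J1, J2, J3}

|N(S)| = 3, |S| = 2
Hall's condition: |N(S)| ≥ |S| is satisfied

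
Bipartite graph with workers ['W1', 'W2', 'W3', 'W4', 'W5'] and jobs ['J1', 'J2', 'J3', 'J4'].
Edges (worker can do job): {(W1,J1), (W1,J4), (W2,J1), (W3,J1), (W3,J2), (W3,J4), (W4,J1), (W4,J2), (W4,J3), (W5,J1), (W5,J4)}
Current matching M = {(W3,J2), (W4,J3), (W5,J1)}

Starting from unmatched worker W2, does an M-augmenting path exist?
Yes: W2 → J1 → W5 → J4

An M-augmenting path alternates non-matching / matching edges, starting and ending at unmatched vertices.
Path: W2 → J1 → W5 → J4
(J4 is unmatched in M, so the path is augmenting.)
Flipping edges along this path would increase |M| from 3 to 4.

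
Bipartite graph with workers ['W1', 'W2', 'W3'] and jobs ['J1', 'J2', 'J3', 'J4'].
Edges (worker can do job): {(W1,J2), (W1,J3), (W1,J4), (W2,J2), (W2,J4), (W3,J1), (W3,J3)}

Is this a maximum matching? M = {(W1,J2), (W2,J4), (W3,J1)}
Yes, size 3 is maximum

Proposed matching has size 3.
Maximum matching size for this graph: 3.

This is a maximum matching.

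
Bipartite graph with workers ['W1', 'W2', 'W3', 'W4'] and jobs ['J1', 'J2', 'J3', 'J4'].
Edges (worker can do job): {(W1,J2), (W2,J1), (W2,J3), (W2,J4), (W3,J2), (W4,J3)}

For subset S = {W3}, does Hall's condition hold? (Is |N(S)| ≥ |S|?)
Yes: |N(S)| = 1, |S| = 1

Subset S = {W3}
Neighbors N(S) = {J2}

|N(S)| = 1, |S| = 1
Hall's condition: |N(S)| ≥ |S| is satisfied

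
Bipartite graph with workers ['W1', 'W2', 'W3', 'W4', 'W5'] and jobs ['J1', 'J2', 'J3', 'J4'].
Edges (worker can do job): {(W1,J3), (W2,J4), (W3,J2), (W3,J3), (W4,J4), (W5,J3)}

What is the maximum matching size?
Maximum matching size = 3

Maximum matching: {(W3,J2), (W4,J4), (W5,J3)}
Size: 3

This assigns 3 workers to 3 distinct jobs.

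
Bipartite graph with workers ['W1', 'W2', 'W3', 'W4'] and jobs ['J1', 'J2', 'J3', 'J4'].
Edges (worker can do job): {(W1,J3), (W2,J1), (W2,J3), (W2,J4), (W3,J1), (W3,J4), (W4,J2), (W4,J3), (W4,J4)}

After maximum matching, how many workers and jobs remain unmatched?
Unmatched: 0 workers, 0 jobs

Maximum matching size: 4
Workers: 4 total, 4 matched, 0 unmatched
Jobs: 4 total, 4 matched, 0 unmatched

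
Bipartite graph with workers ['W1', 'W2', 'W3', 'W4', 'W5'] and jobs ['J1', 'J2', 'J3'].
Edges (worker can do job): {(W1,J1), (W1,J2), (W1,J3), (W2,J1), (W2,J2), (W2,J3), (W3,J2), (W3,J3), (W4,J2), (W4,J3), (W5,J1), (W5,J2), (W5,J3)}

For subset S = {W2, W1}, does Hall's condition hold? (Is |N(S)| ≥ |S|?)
Yes: |N(S)| = 3, |S| = 2

Subset S = {W2, W1}
Neighbors N(S) = {J1, J2, J3}

|N(S)| = 3, |S| = 2
Hall's condition: |N(S)| ≥ |S| is satisfied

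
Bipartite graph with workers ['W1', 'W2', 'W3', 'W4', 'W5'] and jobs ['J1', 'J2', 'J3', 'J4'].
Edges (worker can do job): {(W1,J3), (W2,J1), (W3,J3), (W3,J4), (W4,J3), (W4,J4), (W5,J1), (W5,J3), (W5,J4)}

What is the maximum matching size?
Maximum matching size = 3

Maximum matching: {(W3,J3), (W4,J4), (W5,J1)}
Size: 3

This assigns 3 workers to 3 distinct jobs.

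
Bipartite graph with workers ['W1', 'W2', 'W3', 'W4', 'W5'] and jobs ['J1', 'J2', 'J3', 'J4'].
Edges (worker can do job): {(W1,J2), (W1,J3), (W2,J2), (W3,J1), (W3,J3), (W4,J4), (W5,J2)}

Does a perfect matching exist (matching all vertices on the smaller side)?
Yes, perfect matching exists (size 4)

Perfect matching: {(W1,J3), (W3,J1), (W4,J4), (W5,J2)}
All 4 vertices on the smaller side are matched.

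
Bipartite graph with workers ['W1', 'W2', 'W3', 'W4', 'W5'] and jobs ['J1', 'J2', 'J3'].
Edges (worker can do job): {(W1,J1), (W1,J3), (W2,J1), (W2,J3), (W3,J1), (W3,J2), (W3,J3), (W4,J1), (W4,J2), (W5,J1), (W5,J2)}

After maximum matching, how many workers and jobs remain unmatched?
Unmatched: 2 workers, 0 jobs

Maximum matching size: 3
Workers: 5 total, 3 matched, 2 unmatched
Jobs: 3 total, 3 matched, 0 unmatched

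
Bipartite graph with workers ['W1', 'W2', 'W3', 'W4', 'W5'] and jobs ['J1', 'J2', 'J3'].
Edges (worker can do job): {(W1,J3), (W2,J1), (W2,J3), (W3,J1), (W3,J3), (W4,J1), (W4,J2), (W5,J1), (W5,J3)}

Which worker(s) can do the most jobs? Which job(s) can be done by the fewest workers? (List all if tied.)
Most versatile: W2, W3, W4, W5 (2 jobs); Least covered: J2 (1 workers)

Worker degrees (jobs they can do): W1:1, W2:2, W3:2, W4:2, W5:2
Job degrees (workers who can do it): J1:4, J2:1, J3:4

Maximum worker degree is 2, achieved by: W2, W3, W4, W5
Minimum job degree is 1, achieved by: J2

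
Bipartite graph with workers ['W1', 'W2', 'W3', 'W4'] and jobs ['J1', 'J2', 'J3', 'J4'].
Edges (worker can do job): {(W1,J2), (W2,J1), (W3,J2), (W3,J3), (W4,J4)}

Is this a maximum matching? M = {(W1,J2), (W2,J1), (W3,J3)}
No, size 3 is not maximum

Proposed matching has size 3.
Maximum matching size for this graph: 4.

This is NOT maximum - can be improved to size 4.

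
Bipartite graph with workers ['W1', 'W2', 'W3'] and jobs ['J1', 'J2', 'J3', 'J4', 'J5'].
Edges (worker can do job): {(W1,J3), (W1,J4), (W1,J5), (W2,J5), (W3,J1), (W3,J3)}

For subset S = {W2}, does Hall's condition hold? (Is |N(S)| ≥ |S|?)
Yes: |N(S)| = 1, |S| = 1

Subset S = {W2}
Neighbors N(S) = {J5}

|N(S)| = 1, |S| = 1
Hall's condition: |N(S)| ≥ |S| is satisfied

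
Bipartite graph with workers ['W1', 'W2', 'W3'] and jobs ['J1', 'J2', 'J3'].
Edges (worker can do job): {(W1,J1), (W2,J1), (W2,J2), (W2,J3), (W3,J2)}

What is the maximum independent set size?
Maximum independent set = 3

By König's theorem:
- Min vertex cover = Max matching = 3
- Max independent set = Total vertices - Min vertex cover
- Max independent set = 6 - 3 = 3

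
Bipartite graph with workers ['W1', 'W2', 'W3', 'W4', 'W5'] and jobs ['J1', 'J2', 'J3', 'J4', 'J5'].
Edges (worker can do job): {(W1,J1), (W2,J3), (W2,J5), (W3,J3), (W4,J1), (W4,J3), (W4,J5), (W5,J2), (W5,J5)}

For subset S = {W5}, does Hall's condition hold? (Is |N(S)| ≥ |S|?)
Yes: |N(S)| = 2, |S| = 1

Subset S = {W5}
Neighbors N(S) = {J2, J5}

|N(S)| = 2, |S| = 1
Hall's condition: |N(S)| ≥ |S| is satisfied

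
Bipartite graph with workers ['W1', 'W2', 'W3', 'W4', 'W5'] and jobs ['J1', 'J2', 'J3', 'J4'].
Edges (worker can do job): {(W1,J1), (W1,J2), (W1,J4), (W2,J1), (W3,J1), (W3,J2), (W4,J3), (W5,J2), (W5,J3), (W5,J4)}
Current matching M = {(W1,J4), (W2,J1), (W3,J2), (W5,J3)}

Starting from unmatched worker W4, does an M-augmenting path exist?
No augmenting path from W4

Alternating search from W4 reaches jobs: {J1, J2, J3, J4}.
Every reachable job is already matched in M, and following those matched edges back to workers exposes no further unvisited jobs.
No M-augmenting path from W4 exists.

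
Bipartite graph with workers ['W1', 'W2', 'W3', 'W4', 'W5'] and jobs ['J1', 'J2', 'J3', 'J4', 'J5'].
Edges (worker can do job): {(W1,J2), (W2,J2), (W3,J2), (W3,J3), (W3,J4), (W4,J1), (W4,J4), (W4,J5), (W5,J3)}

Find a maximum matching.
Matching: {(W1,J2), (W3,J4), (W4,J1), (W5,J3)}

Maximum matching (size 4):
  W1 → J2
  W3 → J4
  W4 → J1
  W5 → J3

Each worker is assigned to at most one job, and each job to at most one worker.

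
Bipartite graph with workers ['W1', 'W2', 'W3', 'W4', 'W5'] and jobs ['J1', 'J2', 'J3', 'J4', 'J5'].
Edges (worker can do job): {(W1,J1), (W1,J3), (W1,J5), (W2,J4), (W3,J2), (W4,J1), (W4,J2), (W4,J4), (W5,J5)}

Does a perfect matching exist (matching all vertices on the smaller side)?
Yes, perfect matching exists (size 5)

Perfect matching: {(W1,J3), (W2,J4), (W3,J2), (W4,J1), (W5,J5)}
All 5 vertices on the smaller side are matched.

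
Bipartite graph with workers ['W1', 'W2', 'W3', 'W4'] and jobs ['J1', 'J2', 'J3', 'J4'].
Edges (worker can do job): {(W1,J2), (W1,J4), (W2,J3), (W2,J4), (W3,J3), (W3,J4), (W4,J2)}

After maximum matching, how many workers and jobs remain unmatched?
Unmatched: 1 workers, 1 jobs

Maximum matching size: 3
Workers: 4 total, 3 matched, 1 unmatched
Jobs: 4 total, 3 matched, 1 unmatched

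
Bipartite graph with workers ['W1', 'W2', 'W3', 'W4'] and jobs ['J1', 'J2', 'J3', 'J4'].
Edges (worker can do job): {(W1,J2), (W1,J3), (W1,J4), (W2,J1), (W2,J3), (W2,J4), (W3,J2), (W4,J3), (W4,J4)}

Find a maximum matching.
Matching: {(W1,J3), (W2,J1), (W3,J2), (W4,J4)}

Maximum matching (size 4):
  W1 → J3
  W2 → J1
  W3 → J2
  W4 → J4

Each worker is assigned to at most one job, and each job to at most one worker.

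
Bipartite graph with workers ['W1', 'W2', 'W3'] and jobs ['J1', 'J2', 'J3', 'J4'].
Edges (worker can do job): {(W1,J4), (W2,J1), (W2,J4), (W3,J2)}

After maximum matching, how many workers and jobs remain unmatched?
Unmatched: 0 workers, 1 jobs

Maximum matching size: 3
Workers: 3 total, 3 matched, 0 unmatched
Jobs: 4 total, 3 matched, 1 unmatched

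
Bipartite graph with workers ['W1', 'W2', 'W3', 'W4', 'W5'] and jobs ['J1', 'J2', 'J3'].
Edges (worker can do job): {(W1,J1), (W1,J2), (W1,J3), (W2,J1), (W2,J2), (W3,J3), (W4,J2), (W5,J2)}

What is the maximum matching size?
Maximum matching size = 3

Maximum matching: {(W1,J1), (W3,J3), (W5,J2)}
Size: 3

This assigns 3 workers to 3 distinct jobs.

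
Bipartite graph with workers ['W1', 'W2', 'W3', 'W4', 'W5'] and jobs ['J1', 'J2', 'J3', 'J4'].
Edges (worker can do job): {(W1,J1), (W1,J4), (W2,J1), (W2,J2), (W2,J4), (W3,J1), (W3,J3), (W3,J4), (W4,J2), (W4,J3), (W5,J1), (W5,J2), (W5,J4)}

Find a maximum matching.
Matching: {(W1,J1), (W3,J3), (W4,J2), (W5,J4)}

Maximum matching (size 4):
  W1 → J1
  W3 → J3
  W4 → J2
  W5 → J4

Each worker is assigned to at most one job, and each job to at most one worker.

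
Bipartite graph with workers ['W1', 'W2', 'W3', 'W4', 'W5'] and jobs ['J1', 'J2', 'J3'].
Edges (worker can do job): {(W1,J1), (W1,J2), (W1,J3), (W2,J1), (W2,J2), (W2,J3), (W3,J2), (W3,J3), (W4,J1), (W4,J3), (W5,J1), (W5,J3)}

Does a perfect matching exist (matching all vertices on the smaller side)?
Yes, perfect matching exists (size 3)

Perfect matching: {(W1,J2), (W3,J3), (W5,J1)}
All 3 vertices on the smaller side are matched.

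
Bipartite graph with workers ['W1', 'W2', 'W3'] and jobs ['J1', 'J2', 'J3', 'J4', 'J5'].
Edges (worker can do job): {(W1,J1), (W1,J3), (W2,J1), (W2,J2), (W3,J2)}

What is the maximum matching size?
Maximum matching size = 3

Maximum matching: {(W1,J3), (W2,J1), (W3,J2)}
Size: 3

This assigns 3 workers to 3 distinct jobs.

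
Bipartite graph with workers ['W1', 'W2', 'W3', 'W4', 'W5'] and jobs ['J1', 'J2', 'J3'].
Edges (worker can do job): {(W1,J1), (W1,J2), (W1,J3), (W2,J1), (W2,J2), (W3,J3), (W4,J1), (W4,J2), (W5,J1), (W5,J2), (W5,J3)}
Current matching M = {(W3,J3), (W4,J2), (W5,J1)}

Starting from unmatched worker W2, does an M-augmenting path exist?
No augmenting path from W2

Alternating search from W2 reaches jobs: {J1, J2, J3}.
Every reachable job is already matched in M, and following those matched edges back to workers exposes no further unvisited jobs.
No M-augmenting path from W2 exists.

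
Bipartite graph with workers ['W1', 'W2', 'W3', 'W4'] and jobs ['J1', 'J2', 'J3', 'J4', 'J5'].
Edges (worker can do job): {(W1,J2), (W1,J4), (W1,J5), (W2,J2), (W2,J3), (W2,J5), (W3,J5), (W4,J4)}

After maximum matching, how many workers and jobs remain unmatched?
Unmatched: 0 workers, 1 jobs

Maximum matching size: 4
Workers: 4 total, 4 matched, 0 unmatched
Jobs: 5 total, 4 matched, 1 unmatched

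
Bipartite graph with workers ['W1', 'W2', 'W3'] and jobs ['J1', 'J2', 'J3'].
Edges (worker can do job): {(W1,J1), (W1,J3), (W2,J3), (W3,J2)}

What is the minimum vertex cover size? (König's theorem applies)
Minimum vertex cover size = 3

By König's theorem: in bipartite graphs,
min vertex cover = max matching = 3

Maximum matching has size 3, so minimum vertex cover also has size 3.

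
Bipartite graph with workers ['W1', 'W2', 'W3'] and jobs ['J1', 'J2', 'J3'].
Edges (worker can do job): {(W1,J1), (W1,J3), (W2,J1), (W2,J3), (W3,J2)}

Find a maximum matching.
Matching: {(W1,J3), (W2,J1), (W3,J2)}

Maximum matching (size 3):
  W1 → J3
  W2 → J1
  W3 → J2

Each worker is assigned to at most one job, and each job to at most one worker.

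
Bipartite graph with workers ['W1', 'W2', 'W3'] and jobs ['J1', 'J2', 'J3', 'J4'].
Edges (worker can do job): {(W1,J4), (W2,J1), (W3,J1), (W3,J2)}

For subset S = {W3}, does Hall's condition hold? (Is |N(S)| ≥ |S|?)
Yes: |N(S)| = 2, |S| = 1

Subset S = {W3}
Neighbors N(S) = {J1, J2}

|N(S)| = 2, |S| = 1
Hall's condition: |N(S)| ≥ |S| is satisfied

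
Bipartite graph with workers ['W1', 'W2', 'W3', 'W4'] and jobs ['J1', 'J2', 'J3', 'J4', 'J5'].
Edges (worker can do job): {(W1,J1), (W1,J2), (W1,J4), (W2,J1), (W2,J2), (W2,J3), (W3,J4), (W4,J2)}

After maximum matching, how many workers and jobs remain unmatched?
Unmatched: 0 workers, 1 jobs

Maximum matching size: 4
Workers: 4 total, 4 matched, 0 unmatched
Jobs: 5 total, 4 matched, 1 unmatched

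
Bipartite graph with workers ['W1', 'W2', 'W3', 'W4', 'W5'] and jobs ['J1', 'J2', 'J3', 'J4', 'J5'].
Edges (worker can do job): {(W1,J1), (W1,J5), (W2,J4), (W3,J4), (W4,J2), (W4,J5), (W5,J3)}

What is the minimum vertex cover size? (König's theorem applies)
Minimum vertex cover size = 4

By König's theorem: in bipartite graphs,
min vertex cover = max matching = 4

Maximum matching has size 4, so minimum vertex cover also has size 4.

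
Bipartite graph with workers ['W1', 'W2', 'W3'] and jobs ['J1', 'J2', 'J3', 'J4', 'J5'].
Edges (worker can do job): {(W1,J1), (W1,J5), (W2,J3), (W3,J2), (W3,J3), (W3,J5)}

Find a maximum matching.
Matching: {(W1,J1), (W2,J3), (W3,J5)}

Maximum matching (size 3):
  W1 → J1
  W2 → J3
  W3 → J5

Each worker is assigned to at most one job, and each job to at most one worker.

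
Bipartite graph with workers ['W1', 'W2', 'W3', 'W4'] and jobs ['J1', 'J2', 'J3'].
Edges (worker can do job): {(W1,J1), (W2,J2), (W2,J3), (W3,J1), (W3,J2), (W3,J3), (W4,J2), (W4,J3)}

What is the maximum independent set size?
Maximum independent set = 4

By König's theorem:
- Min vertex cover = Max matching = 3
- Max independent set = Total vertices - Min vertex cover
- Max independent set = 7 - 3 = 4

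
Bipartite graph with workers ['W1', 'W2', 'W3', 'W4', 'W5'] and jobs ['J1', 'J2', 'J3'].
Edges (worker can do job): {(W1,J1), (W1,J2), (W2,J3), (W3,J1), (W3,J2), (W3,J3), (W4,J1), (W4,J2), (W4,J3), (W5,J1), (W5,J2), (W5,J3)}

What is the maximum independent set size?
Maximum independent set = 5

By König's theorem:
- Min vertex cover = Max matching = 3
- Max independent set = Total vertices - Min vertex cover
- Max independent set = 8 - 3 = 5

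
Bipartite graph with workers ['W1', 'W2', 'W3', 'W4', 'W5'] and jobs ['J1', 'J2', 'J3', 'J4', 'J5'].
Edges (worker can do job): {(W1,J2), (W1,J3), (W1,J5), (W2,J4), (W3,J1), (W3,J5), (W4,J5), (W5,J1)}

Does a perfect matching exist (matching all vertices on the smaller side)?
No, maximum matching has size 4 < 5

Maximum matching has size 4, need 5 for perfect matching.
Unmatched workers: ['W4']
Unmatched jobs: ['J2']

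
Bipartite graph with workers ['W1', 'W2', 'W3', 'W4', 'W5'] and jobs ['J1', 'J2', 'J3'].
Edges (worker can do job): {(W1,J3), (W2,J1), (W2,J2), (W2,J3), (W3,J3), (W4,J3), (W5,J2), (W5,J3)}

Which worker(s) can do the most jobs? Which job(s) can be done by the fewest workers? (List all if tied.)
Most versatile: W2 (3 jobs); Least covered: J1 (1 workers)

Worker degrees (jobs they can do): W1:1, W2:3, W3:1, W4:1, W5:2
Job degrees (workers who can do it): J1:1, J2:2, J3:5

Maximum worker degree is 3, achieved by: W2
Minimum job degree is 1, achieved by: J1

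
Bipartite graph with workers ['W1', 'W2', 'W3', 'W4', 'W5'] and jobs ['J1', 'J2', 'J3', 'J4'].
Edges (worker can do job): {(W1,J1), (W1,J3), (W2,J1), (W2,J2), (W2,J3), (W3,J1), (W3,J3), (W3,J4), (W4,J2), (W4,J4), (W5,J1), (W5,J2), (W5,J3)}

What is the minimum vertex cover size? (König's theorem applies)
Minimum vertex cover size = 4

By König's theorem: in bipartite graphs,
min vertex cover = max matching = 4

Maximum matching has size 4, so minimum vertex cover also has size 4.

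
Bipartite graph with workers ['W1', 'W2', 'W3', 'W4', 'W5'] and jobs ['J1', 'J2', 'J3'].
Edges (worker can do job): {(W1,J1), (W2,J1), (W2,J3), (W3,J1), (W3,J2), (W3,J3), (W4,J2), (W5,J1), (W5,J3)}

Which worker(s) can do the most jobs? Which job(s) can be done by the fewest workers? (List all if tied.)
Most versatile: W3 (3 jobs); Least covered: J2 (2 workers)

Worker degrees (jobs they can do): W1:1, W2:2, W3:3, W4:1, W5:2
Job degrees (workers who can do it): J1:4, J2:2, J3:3

Maximum worker degree is 3, achieved by: W3
Minimum job degree is 2, achieved by: J2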